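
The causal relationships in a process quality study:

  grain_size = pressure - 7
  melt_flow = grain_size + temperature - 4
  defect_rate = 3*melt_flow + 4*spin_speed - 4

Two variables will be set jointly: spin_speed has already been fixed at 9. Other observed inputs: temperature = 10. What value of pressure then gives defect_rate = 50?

pressure = 7

With spin_speed held at 9:
Substituting into the melt_flow equation gives melt_flow = pressure - 1.
Substituting into the defect_rate equation gives defect_rate = 3*pressure + 29.
Solve 3*pressure + 29 = 50: pressure = (50 - 29) / 3 = 7.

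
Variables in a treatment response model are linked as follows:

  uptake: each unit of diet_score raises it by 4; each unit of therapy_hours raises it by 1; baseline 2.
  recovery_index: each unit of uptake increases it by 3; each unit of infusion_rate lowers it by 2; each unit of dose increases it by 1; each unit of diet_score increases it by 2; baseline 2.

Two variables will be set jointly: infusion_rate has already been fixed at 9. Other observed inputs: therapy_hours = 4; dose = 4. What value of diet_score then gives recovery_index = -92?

With infusion_rate held at 9:
Substituting into the uptake equation gives uptake = 4*diet_score + 6.
Substituting into the recovery_index equation gives recovery_index = 14*diet_score + 6.
Solve 14*diet_score + 6 = -92: diet_score = (-92 - 6) / 14 = -7.

diet_score = -7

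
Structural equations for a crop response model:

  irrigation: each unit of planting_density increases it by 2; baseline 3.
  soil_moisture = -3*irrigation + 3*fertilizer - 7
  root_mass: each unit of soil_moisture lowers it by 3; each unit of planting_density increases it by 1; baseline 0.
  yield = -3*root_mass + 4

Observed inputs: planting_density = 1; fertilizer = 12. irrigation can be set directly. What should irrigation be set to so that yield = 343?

Intervening on irrigation fixes its value directly, overriding its dependence on planting_density.
Substituting into the soil_moisture equation gives soil_moisture = -3*irrigation + 29.
This gives root_mass = 9*irrigation - 86.
Substituting into the yield equation gives yield = -27*irrigation + 262.
Solve -27*irrigation + 262 = 343: irrigation = (343 - 262) / -27 = -3.

irrigation = -3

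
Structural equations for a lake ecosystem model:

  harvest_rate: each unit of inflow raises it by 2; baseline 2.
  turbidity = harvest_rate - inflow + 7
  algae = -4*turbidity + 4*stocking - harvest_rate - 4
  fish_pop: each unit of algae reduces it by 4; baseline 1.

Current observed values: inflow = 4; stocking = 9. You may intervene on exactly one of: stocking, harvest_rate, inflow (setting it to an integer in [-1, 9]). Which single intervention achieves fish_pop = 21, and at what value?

set harvest_rate = 5

Intervening on stocking: fish_pop = -16*stocking + 265. Reaching 21 requires stocking = 61/4, not an integer.
Intervening on harvest_rate: with other inputs at their observed values, fish_pop = 20*harvest_rate - 79. Solving for 21 gives harvest_rate = 5, within [-1, 9].
Intervening on inflow: fish_pop = 24*inflow + 25. Reaching 21 requires inflow = -1/6, not an integer.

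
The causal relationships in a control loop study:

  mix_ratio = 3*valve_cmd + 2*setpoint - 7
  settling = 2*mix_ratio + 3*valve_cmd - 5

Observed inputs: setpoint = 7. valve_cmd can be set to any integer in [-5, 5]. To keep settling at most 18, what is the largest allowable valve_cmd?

Substituting into the mix_ratio equation gives mix_ratio = 3*valve_cmd + 7.
Substituting into the settling equation gives settling = 9*valve_cmd + 9.
Require 9*valve_cmd + 9 ≤ 18, so valve_cmd ≤ 1.
The largest integer in [-5, 5] satisfying this is 1.

valve_cmd = 1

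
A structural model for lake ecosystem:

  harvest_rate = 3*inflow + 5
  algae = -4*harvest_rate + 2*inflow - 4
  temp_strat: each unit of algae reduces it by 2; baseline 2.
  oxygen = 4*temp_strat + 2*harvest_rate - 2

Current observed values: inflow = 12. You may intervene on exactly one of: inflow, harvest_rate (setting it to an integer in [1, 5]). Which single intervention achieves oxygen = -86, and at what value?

Intervening on inflow: oxygen = 86*inflow + 208. Reaching -86 requires inflow = -147/43, not an integer.
Intervening on harvest_rate: with other inputs at their observed values, oxygen = 34*harvest_rate - 154. Solving for -86 gives harvest_rate = 2, within [1, 5].

set harvest_rate = 2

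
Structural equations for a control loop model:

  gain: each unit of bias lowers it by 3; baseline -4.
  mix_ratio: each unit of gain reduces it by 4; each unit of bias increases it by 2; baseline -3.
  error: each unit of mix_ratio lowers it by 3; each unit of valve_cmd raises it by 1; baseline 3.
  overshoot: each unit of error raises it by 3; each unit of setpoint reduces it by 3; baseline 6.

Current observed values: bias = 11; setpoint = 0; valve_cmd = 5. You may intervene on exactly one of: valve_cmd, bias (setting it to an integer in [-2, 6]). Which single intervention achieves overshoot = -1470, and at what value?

Intervening on valve_cmd: with other inputs at their observed values, overshoot = 3*valve_cmd - 1488. Solving for -1470 gives valve_cmd = 6, within [-2, 6].
Intervening on bias: overshoot = -126*bias - 87. Reaching -1470 requires bias = 461/42, not an integer.

set valve_cmd = 6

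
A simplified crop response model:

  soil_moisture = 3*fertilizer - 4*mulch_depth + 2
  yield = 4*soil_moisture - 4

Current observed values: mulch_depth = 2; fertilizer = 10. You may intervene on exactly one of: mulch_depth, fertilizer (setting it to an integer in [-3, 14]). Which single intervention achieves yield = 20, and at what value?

set fertilizer = 4

Intervening on mulch_depth: yield = -16*mulch_depth + 124. Reaching 20 requires mulch_depth = 13/2, not an integer.
Intervening on fertilizer: with other inputs at their observed values, yield = 12*fertilizer - 28. Solving for 20 gives fertilizer = 4, within [-3, 14].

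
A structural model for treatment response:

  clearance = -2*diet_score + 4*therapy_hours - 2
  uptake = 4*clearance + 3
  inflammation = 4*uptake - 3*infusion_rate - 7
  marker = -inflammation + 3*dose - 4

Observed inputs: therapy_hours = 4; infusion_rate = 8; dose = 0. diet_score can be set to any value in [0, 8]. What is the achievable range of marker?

-209 to 47

Substituting into the clearance equation gives clearance = -2*diet_score + 14.
So uptake = -8*diet_score + 59.
This gives inflammation = -32*diet_score + 205.
Substituting into the marker equation gives marker = 32*diet_score - 209.
Linear in diet_score, so extremes are at the endpoints: diet_score = 0 gives marker = -209; diet_score = 8 gives marker = 47.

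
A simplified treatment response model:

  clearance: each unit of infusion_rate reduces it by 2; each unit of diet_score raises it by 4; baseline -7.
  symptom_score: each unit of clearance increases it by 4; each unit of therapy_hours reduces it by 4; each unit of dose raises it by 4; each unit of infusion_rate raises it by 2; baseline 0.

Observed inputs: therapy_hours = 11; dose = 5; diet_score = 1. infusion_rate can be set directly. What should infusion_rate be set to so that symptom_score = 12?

infusion_rate = -8

Substituting into the clearance equation gives clearance = -2*infusion_rate - 3.
Substituting into the symptom_score equation gives symptom_score = -6*infusion_rate - 36.
Solve -6*infusion_rate - 36 = 12: infusion_rate = (12 + 36) / -6 = -8.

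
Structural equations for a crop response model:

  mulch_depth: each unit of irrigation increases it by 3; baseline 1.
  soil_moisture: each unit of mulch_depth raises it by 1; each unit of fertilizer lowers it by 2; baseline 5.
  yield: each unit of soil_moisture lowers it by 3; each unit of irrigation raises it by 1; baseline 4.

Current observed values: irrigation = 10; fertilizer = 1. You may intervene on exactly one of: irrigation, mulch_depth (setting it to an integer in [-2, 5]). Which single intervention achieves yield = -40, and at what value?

set irrigation = 4

Intervening on irrigation: with other inputs at their observed values, yield = -8*irrigation - 8. Solving for -40 gives irrigation = 4, within [-2, 5].
Intervening on mulch_depth: yield = -3*mulch_depth + 5. Reaching -40 requires mulch_depth = 15, outside [-2, 5].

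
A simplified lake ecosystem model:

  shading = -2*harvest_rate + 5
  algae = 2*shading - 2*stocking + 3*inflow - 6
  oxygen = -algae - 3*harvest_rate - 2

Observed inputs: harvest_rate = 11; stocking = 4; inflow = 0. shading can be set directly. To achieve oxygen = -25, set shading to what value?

shading = 2

Intervening on shading fixes its value directly, overriding its dependence on harvest_rate.
Substituting into the algae equation gives algae = 2*shading - 14.
This gives oxygen = -2*shading - 21.
Solve -2*shading - 21 = -25: shading = (-25 + 21) / -2 = 2.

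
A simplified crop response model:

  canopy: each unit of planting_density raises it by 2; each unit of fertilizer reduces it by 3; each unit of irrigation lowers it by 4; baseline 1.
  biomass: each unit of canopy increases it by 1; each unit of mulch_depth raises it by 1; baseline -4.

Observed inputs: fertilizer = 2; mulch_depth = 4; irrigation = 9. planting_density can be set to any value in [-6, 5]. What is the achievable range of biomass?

Substituting into the canopy equation gives canopy = 2*planting_density - 41.
Substituting into the biomass equation gives biomass = 2*planting_density - 41.
Linear in planting_density, so extremes are at the endpoints: planting_density = -6 gives biomass = -53; planting_density = 5 gives biomass = -31.

-53 to -31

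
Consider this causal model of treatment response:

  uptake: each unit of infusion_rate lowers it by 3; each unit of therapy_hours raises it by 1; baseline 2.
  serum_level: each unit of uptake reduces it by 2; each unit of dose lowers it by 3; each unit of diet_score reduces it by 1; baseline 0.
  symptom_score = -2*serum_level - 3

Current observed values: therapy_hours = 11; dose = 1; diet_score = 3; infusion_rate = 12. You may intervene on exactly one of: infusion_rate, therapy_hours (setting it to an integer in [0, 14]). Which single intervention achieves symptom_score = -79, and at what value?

set therapy_hours = 12

Intervening on infusion_rate: symptom_score = -12*infusion_rate + 61. Reaching -79 requires infusion_rate = 35/3, not an integer.
Intervening on therapy_hours: with other inputs at their observed values, symptom_score = 4*therapy_hours - 127. Solving for -79 gives therapy_hours = 12, within [0, 14].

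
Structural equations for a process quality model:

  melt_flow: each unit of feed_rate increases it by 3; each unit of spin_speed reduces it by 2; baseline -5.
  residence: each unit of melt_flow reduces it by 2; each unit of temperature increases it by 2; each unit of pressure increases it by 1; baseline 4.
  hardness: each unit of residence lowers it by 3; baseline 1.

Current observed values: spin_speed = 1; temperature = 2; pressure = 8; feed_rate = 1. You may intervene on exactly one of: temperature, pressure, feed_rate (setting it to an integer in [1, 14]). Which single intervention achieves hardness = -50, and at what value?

Intervening on temperature: hardness = -6*temperature - 59. Reaching -50 requires temperature = -3/2, not an integer.
Intervening on pressure: with other inputs at their observed values, hardness = -3*pressure - 47. Solving for -50 gives pressure = 1, within [1, 14].
Intervening on feed_rate: hardness = 18*feed_rate - 89. Reaching -50 requires feed_rate = 13/6, not an integer.

set pressure = 1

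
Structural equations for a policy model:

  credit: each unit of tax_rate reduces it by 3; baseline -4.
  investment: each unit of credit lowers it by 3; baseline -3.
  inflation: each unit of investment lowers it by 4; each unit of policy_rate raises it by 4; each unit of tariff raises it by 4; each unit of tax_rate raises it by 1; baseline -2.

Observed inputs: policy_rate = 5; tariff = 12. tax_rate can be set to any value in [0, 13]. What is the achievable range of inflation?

Substituting into the investment equation gives investment = 9*tax_rate + 9.
Substituting into the inflation equation gives inflation = -35*tax_rate + 30.
Linear in tax_rate, so extremes are at the endpoints: tax_rate = 0 gives inflation = 30; tax_rate = 13 gives inflation = -425.

-425 to 30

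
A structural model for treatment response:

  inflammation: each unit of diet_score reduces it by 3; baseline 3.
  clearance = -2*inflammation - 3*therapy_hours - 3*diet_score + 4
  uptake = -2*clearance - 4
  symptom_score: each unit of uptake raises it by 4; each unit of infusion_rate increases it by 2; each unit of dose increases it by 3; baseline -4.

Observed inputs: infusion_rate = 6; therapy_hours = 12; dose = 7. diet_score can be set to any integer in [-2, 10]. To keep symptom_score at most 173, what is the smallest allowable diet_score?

Substituting into the clearance equation gives clearance = 3*diet_score - 38.
This gives uptake = -6*diet_score + 72.
Substituting into the symptom_score equation gives symptom_score = -24*diet_score + 317.
Require -24*diet_score + 317 ≤ 173, so diet_score ≥ 6.
The smallest integer in [-2, 10] satisfying this is 6.

diet_score = 6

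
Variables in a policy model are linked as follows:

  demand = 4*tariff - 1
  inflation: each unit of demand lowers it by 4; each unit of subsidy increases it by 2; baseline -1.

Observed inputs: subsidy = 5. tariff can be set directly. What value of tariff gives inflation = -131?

tariff = 9

Substituting into the inflation equation gives inflation = -16*tariff + 13.
Solve -16*tariff + 13 = -131: tariff = (-131 - 13) / -16 = 9.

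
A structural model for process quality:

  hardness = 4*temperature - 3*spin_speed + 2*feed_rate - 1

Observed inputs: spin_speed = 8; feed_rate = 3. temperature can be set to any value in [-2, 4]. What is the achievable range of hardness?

-27 to -3

Substituting into the hardness equation gives hardness = 4*temperature - 19.
Linear in temperature, so extremes are at the endpoints: temperature = -2 gives hardness = -27; temperature = 4 gives hardness = -3.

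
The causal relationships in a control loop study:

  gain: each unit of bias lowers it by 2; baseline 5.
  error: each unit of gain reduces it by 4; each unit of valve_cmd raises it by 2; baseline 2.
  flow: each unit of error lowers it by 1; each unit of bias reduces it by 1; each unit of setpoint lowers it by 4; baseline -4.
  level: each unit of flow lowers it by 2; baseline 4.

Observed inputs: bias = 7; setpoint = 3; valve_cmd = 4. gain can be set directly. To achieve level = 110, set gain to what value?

gain = -5

Intervening on gain fixes its value directly, overriding its dependence on bias.
Substituting into the error equation gives error = -4*gain + 10.
This gives flow = 4*gain - 33.
level becomes -8*gain + 70.
Solve -8*gain + 70 = 110: gain = (110 - 70) / -8 = -5.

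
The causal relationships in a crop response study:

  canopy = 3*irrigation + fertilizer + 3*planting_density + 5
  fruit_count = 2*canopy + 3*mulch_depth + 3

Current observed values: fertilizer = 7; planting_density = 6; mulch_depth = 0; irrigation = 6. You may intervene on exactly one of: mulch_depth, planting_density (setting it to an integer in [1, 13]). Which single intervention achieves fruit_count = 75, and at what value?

Intervening on mulch_depth: fruit_count = 3*mulch_depth + 99. Reaching 75 requires mulch_depth = -8, outside [1, 13].
Intervening on planting_density: with other inputs at their observed values, fruit_count = 6*planting_density + 63. Solving for 75 gives planting_density = 2, within [1, 13].

set planting_density = 2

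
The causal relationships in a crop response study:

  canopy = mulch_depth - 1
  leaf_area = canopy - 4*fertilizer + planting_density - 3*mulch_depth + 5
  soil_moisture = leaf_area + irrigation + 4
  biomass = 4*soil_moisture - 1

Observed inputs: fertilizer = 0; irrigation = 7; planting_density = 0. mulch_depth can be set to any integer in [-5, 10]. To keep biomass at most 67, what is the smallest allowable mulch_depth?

Substituting into the leaf_area equation gives leaf_area = -2*mulch_depth + 4.
soil_moisture becomes -2*mulch_depth + 15.
Substituting into the biomass equation gives biomass = -8*mulch_depth + 59.
Require -8*mulch_depth + 59 ≤ 67, so mulch_depth ≥ -1.
The smallest integer in [-5, 10] satisfying this is -1.

mulch_depth = -1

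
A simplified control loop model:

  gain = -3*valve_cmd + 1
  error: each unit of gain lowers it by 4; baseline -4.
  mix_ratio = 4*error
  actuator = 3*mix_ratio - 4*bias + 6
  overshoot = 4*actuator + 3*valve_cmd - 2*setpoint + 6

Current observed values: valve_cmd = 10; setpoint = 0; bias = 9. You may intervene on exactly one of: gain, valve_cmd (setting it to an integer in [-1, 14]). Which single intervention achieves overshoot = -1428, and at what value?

set gain = 6

Intervening on gain: with other inputs at their observed values, overshoot = -192*gain - 276. Solving for -1428 gives gain = 6, within [-1, 14].
Intervening on valve_cmd: overshoot = 579*valve_cmd - 498. Reaching -1428 requires valve_cmd = -310/193, not an integer.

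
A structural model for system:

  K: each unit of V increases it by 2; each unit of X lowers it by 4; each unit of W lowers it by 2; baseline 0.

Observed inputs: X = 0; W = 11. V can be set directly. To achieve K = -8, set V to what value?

V = 7

Substituting into the K equation gives K = 2*V - 22.
Solve 2*V - 22 = -8: V = (-8 + 22) / 2 = 7.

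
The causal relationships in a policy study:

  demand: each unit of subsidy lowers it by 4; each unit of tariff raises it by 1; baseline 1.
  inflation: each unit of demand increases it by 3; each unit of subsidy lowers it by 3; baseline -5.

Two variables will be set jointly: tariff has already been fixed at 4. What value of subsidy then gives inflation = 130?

subsidy = -8

With tariff held at 4:
Substituting into the demand equation gives demand = -4*subsidy + 5.
This gives inflation = -15*subsidy + 10.
Solve -15*subsidy + 10 = 130: subsidy = (130 - 10) / -15 = -8.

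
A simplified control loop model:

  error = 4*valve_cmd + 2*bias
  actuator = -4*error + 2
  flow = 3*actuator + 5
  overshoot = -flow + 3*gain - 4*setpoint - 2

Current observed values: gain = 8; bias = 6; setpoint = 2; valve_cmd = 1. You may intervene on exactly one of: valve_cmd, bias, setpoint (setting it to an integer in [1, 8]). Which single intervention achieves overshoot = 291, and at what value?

set valve_cmd = 3

Intervening on valve_cmd: with other inputs at their observed values, overshoot = 48*valve_cmd + 147. Solving for 291 gives valve_cmd = 3, within [1, 8].
Intervening on bias: overshoot = 24*bias + 51. Reaching 291 requires bias = 10, outside [1, 8].
Intervening on setpoint: overshoot = -4*setpoint + 203. Reaching 291 requires setpoint = -22, outside [1, 8].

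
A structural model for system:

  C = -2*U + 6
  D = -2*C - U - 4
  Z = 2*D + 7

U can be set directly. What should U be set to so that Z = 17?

U = 7

Substituting into the D equation gives D = 3*U - 16.
So Z = 6*U - 25.
Solve 6*U - 25 = 17: U = (17 + 25) / 6 = 7.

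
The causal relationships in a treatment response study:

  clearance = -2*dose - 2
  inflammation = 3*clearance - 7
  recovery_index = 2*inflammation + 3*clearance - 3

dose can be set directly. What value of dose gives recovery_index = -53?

dose = 1

Substituting into the inflammation equation gives inflammation = -6*dose - 13.
Substituting into the recovery_index equation gives recovery_index = -18*dose - 35.
Solve -18*dose - 35 = -53: dose = (-53 + 35) / -18 = 1.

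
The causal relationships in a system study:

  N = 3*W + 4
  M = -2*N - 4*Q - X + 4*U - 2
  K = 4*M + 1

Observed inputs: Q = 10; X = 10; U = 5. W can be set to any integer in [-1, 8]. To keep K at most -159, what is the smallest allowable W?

W = 0

Substituting into the M equation gives M = -6*W - 40.
Substituting into the K equation gives K = -24*W - 159.
Require -24*W - 159 ≤ -159, so W ≥ 0.
The smallest integer in [-1, 8] satisfying this is 0.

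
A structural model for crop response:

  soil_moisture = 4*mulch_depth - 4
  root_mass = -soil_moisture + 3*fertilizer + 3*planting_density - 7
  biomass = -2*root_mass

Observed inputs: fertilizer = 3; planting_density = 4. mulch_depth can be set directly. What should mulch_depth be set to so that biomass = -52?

Substituting into the root_mass equation gives root_mass = -4*mulch_depth + 18.
This gives biomass = 8*mulch_depth - 36.
Solve 8*mulch_depth - 36 = -52: mulch_depth = (-52 + 36) / 8 = -2.

mulch_depth = -2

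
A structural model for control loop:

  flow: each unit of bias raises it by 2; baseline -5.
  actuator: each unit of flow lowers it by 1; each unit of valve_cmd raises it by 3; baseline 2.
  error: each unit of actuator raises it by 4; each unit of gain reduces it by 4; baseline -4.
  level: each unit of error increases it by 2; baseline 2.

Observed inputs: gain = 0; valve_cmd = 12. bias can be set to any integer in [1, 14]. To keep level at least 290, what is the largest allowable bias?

Substituting into the actuator equation gives actuator = -2*bias + 43.
Substituting into the error equation gives error = -8*bias + 168.
This gives level = -16*bias + 338.
Require -16*bias + 338 ≥ 290, so bias ≤ 3.
The largest integer in [1, 14] satisfying this is 3.

bias = 3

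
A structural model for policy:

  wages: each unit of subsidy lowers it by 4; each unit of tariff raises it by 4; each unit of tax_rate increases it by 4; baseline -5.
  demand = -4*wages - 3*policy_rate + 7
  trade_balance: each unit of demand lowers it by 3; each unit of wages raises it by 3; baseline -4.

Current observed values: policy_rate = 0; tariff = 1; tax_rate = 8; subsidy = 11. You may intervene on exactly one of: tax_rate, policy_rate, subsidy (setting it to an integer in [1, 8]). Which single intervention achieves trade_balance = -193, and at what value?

set policy_rate = 3

Intervening on tax_rate: trade_balance = 60*tax_rate - 700. Reaching -193 requires tax_rate = 169/20, not an integer.
Intervening on policy_rate: with other inputs at their observed values, trade_balance = 9*policy_rate - 220. Solving for -193 gives policy_rate = 3, within [1, 8].
Intervening on subsidy: trade_balance = -60*subsidy + 440. Reaching -193 requires subsidy = 211/20, not an integer.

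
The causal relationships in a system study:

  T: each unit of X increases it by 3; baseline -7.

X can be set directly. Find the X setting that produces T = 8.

X = 5

Solve 3*X - 7 = 8: X = (8 + 7) / 3 = 5.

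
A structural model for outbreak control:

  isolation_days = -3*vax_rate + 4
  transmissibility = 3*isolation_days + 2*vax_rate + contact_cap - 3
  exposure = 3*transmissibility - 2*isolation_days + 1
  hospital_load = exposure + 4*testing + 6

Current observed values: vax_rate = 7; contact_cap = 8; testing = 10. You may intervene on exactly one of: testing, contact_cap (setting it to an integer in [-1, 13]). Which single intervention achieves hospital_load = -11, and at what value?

Intervening on testing: with other inputs at their observed values, hospital_load = 4*testing - 55. Solving for -11 gives testing = 11, within [-1, 13].
Intervening on contact_cap: hospital_load = 3*contact_cap - 39. Reaching -11 requires contact_cap = 28/3, not an integer.

set testing = 11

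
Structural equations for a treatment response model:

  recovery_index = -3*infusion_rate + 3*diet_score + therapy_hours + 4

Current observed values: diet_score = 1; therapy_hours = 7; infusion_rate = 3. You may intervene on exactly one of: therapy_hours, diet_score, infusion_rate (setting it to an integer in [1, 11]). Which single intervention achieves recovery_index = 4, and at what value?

Intervening on therapy_hours: with other inputs at their observed values, recovery_index = therapy_hours - 2. Solving for 4 gives therapy_hours = 6, within [1, 11].
Intervening on diet_score: recovery_index = 3*diet_score + 2. Reaching 4 requires diet_score = 2/3, not an integer.
Intervening on infusion_rate: recovery_index = -3*infusion_rate + 14. Reaching 4 requires infusion_rate = 10/3, not an integer.

set therapy_hours = 6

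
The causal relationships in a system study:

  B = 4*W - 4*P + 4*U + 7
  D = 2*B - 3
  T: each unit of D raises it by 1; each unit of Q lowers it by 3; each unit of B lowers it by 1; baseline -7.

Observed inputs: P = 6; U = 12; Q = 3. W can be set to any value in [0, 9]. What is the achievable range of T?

Substituting into the B equation gives B = 4*W + 31.
Substituting into the D equation gives D = 8*W + 59.
Substituting into the T equation gives T = 4*W + 12.
Linear in W, so extremes are at the endpoints: W = 0 gives T = 12; W = 9 gives T = 48.

12 to 48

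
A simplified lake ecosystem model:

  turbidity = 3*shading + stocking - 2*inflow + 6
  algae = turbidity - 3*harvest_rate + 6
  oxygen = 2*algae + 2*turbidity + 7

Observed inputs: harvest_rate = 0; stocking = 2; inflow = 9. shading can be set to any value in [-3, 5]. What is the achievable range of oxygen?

-57 to 39

Substituting into the turbidity equation gives turbidity = 3*shading - 10.
Substituting into the algae equation gives algae = 3*shading - 4.
oxygen becomes 12*shading - 21.
Linear in shading, so extremes are at the endpoints: shading = -3 gives oxygen = -57; shading = 5 gives oxygen = 39.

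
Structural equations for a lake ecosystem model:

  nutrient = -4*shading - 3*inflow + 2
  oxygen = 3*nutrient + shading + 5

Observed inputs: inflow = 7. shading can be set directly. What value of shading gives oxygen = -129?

shading = 7

Substituting into the nutrient equation gives nutrient = -4*shading - 19.
oxygen becomes -11*shading - 52.
Solve -11*shading - 52 = -129: shading = (-129 + 52) / -11 = 7.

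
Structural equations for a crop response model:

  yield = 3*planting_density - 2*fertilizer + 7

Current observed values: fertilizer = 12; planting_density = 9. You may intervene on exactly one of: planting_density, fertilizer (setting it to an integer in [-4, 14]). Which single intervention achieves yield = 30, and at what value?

Intervening on planting_density: yield = 3*planting_density - 17. Reaching 30 requires planting_density = 47/3, not an integer.
Intervening on fertilizer: with other inputs at their observed values, yield = -2*fertilizer + 34. Solving for 30 gives fertilizer = 2, within [-4, 14].

set fertilizer = 2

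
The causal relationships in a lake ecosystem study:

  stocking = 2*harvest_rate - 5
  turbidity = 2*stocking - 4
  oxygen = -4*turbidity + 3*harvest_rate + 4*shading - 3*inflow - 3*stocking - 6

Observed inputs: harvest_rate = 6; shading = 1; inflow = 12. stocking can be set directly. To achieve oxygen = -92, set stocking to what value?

Intervening on stocking fixes its value directly, overriding its dependence on harvest_rate.
Substituting into the oxygen equation gives oxygen = -11*stocking - 4.
Solve -11*stocking - 4 = -92: stocking = (-92 + 4) / -11 = 8.

stocking = 8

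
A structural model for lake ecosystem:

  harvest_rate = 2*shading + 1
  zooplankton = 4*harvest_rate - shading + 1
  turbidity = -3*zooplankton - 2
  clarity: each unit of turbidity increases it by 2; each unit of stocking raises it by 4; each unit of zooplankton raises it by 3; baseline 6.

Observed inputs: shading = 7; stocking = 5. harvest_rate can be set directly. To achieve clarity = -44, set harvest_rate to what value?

Intervening on harvest_rate fixes its value directly, overriding its dependence on shading.
Substituting into the zooplankton equation gives zooplankton = 4*harvest_rate - 6.
So turbidity = -12*harvest_rate + 16.
Substituting into the clarity equation gives clarity = -12*harvest_rate + 40.
Solve -12*harvest_rate + 40 = -44: harvest_rate = (-44 - 40) / -12 = 7.

harvest_rate = 7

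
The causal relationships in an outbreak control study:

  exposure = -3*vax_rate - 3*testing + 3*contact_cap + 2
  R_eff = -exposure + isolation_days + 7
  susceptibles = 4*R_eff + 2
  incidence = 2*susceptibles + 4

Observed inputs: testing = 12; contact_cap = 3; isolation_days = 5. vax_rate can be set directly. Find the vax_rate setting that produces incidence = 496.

Substituting into the exposure equation gives exposure = -3*vax_rate - 25.
R_eff becomes 3*vax_rate + 37.
So susceptibles = 12*vax_rate + 150.
incidence becomes 24*vax_rate + 304.
Solve 24*vax_rate + 304 = 496: vax_rate = (496 - 304) / 24 = 8.

vax_rate = 8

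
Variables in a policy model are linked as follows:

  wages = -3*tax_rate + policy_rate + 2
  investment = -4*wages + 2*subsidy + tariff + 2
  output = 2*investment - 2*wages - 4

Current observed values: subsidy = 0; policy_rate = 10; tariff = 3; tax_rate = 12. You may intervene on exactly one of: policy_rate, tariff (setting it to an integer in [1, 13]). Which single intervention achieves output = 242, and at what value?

set tariff = 1

Intervening on policy_rate: output = -10*policy_rate + 346. Reaching 242 requires policy_rate = 52/5, not an integer.
Intervening on tariff: with other inputs at their observed values, output = 2*tariff + 240. Solving for 242 gives tariff = 1, within [1, 13].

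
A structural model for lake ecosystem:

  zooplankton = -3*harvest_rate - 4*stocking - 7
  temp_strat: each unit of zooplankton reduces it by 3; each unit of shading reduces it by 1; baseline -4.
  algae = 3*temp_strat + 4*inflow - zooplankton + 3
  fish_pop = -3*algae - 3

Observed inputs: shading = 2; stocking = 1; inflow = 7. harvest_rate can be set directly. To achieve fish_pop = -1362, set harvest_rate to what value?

Substituting into the zooplankton equation gives zooplankton = -3*harvest_rate - 11.
temp_strat becomes 9*harvest_rate + 27.
Substituting into the algae equation gives algae = 30*harvest_rate + 123.
Substituting into the fish_pop equation gives fish_pop = -90*harvest_rate - 372.
Solve -90*harvest_rate - 372 = -1362: harvest_rate = (-1362 + 372) / -90 = 11.

harvest_rate = 11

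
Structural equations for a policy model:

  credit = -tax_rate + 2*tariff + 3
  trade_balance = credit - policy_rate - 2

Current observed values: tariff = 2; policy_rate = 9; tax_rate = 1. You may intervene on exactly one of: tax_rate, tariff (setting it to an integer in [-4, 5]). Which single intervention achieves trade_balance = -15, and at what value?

set tariff = -3

Intervening on tax_rate: trade_balance = -tax_rate - 4. Reaching -15 requires tax_rate = 11, outside [-4, 5].
Intervening on tariff: with other inputs at their observed values, trade_balance = 2*tariff - 9. Solving for -15 gives tariff = -3, within [-4, 5].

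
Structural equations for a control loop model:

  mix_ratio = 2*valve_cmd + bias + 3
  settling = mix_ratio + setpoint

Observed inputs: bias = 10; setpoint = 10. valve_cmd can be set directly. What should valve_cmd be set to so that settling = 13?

Substituting into the mix_ratio equation gives mix_ratio = 2*valve_cmd + 13.
Substituting into the settling equation gives settling = 2*valve_cmd + 23.
Solve 2*valve_cmd + 23 = 13: valve_cmd = (13 - 23) / 2 = -5.

valve_cmd = -5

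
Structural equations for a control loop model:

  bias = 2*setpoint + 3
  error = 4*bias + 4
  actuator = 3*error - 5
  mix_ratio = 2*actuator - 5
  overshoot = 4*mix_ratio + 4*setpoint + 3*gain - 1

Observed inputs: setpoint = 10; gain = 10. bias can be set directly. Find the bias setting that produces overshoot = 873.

Intervening on bias fixes its value directly, overriding its dependence on setpoint.
Substituting into the actuator equation gives actuator = 12*bias + 7.
Substituting into the mix_ratio equation gives mix_ratio = 24*bias + 9.
This gives overshoot = 96*bias + 105.
Solve 96*bias + 105 = 873: bias = (873 - 105) / 96 = 8.

bias = 8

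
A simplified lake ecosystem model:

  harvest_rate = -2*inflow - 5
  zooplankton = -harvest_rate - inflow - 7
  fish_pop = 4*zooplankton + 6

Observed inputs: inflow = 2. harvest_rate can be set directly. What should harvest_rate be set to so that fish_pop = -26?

Intervening on harvest_rate fixes its value directly, overriding its dependence on inflow.
Substituting into the zooplankton equation gives zooplankton = -harvest_rate - 9.
Substituting into the fish_pop equation gives fish_pop = -4*harvest_rate - 30.
Solve -4*harvest_rate - 30 = -26: harvest_rate = (-26 + 30) / -4 = -1.

harvest_rate = -1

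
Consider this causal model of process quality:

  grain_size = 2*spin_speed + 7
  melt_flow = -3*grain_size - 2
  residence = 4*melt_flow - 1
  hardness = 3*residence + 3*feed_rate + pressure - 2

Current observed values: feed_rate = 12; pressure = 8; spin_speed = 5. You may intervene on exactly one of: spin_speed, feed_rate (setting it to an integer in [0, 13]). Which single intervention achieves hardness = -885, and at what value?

Intervening on spin_speed: with other inputs at their observed values, hardness = -72*spin_speed - 237. Solving for -885 gives spin_speed = 9, within [0, 13].
Intervening on feed_rate: hardness = 3*feed_rate - 633. Reaching -885 requires feed_rate = -84, outside [0, 13].

set spin_speed = 9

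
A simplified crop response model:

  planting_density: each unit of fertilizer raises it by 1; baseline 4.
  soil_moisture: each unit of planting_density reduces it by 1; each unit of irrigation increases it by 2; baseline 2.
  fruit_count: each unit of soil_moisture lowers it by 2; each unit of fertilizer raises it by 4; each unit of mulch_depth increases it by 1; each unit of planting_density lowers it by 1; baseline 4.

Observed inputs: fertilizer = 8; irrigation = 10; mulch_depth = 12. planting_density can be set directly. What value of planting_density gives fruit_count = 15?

Intervening on planting_density fixes its value directly, overriding its dependence on fertilizer.
Substituting into the soil_moisture equation gives soil_moisture = -planting_density + 22.
This gives fruit_count = planting_density + 4.
Solve planting_density + 4 = 15: planting_density = (15 - 4) / 1 = 11.

planting_density = 11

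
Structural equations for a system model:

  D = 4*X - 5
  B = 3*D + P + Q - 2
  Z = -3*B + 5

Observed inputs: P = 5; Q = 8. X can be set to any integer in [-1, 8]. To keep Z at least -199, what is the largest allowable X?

Substituting into the B equation gives B = 12*X - 4.
Z becomes -36*X + 17.
Require -36*X + 17 ≥ -199, so X ≤ 6.
The largest integer in [-1, 8] satisfying this is 6.

X = 6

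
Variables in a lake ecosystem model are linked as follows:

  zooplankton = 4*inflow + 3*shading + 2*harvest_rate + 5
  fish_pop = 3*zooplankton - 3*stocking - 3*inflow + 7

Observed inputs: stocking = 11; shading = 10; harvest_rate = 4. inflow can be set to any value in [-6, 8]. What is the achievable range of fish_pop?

Substituting into the zooplankton equation gives zooplankton = 4*inflow + 43.
Substituting into the fish_pop equation gives fish_pop = 9*inflow + 103.
Linear in inflow, so extremes are at the endpoints: inflow = -6 gives fish_pop = 49; inflow = 8 gives fish_pop = 175.

49 to 175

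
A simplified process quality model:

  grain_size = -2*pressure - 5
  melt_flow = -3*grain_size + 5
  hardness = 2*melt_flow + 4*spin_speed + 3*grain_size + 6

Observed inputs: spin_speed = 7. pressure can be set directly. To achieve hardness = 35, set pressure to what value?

pressure = -4

Substituting into the melt_flow equation gives melt_flow = 6*pressure + 20.
This gives hardness = 6*pressure + 59.
Solve 6*pressure + 59 = 35: pressure = (35 - 59) / 6 = -4.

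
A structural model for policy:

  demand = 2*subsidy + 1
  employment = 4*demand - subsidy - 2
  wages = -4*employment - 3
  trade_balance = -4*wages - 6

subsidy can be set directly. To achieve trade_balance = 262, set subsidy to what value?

subsidy = 2

Substituting into the employment equation gives employment = 7*subsidy + 2.
Substituting into the wages equation gives wages = -28*subsidy - 11.
Substituting into the trade_balance equation gives trade_balance = 112*subsidy + 38.
Solve 112*subsidy + 38 = 262: subsidy = (262 - 38) / 112 = 2.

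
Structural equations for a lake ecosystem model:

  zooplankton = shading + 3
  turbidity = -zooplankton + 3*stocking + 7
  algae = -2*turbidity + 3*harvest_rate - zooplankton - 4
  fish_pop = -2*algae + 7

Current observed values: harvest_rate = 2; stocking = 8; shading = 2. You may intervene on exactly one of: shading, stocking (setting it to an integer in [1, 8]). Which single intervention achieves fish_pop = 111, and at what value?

Intervening on shading: with other inputs at their observed values, fish_pop = -2*shading + 121. Solving for 111 gives shading = 5, within [1, 8].
Intervening on stocking: fish_pop = 12*stocking + 21. Reaching 111 requires stocking = 15/2, not an integer.

set shading = 5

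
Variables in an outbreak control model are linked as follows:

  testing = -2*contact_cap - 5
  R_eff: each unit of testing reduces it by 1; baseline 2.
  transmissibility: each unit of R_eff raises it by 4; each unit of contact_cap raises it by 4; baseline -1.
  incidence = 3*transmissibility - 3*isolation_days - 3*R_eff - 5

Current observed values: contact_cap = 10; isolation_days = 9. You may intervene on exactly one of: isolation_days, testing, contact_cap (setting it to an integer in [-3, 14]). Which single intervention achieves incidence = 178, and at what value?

Intervening on isolation_days: incidence = -3*isolation_days + 355. Reaching 178 requires isolation_days = 59, outside [-3, 14].
Intervening on testing: incidence = -9*testing + 103. Reaching 178 requires testing = -25/3, not an integer.
Intervening on contact_cap: with other inputs at their observed values, incidence = 30*contact_cap + 28. Solving for 178 gives contact_cap = 5, within [-3, 14].

set contact_cap = 5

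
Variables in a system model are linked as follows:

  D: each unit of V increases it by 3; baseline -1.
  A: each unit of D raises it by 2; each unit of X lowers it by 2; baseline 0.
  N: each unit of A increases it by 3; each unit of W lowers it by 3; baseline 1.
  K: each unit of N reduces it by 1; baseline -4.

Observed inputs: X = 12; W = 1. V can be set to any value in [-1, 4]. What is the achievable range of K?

4 to 94

Substituting into the A equation gives A = 6*V - 26.
N becomes 18*V - 80.
This gives K = -18*V + 76.
Linear in V, so extremes are at the endpoints: V = -1 gives K = 94; V = 4 gives K = 4.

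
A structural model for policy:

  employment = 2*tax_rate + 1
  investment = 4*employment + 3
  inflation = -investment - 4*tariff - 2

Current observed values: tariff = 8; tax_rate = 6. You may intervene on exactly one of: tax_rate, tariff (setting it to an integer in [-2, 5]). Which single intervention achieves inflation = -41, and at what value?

Intervening on tax_rate: with other inputs at their observed values, inflation = -8*tax_rate - 41. Solving for -41 gives tax_rate = 0, within [-2, 5].
Intervening on tariff: inflation = -4*tariff - 57. Reaching -41 requires tariff = -4, outside [-2, 5].

set tax_rate = 0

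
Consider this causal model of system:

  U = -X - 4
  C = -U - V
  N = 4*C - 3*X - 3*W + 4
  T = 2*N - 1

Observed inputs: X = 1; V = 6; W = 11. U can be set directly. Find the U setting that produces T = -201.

U = 11

Intervening on U fixes its value directly, overriding its dependence on X.
Substituting into the C equation gives C = -U - 6.
Substituting into the N equation gives N = -4*U - 56.
So T = -8*U - 113.
Solve -8*U - 113 = -201: U = (-201 + 113) / -8 = 11.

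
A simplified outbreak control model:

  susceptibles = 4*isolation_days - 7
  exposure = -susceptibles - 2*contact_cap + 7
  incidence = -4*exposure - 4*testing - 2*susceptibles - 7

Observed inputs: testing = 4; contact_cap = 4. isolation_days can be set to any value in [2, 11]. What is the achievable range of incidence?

Substituting into the exposure equation gives exposure = -4*isolation_days + 6.
So incidence = 8*isolation_days - 33.
Linear in isolation_days, so extremes are at the endpoints: isolation_days = 2 gives incidence = -17; isolation_days = 11 gives incidence = 55.

-17 to 55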